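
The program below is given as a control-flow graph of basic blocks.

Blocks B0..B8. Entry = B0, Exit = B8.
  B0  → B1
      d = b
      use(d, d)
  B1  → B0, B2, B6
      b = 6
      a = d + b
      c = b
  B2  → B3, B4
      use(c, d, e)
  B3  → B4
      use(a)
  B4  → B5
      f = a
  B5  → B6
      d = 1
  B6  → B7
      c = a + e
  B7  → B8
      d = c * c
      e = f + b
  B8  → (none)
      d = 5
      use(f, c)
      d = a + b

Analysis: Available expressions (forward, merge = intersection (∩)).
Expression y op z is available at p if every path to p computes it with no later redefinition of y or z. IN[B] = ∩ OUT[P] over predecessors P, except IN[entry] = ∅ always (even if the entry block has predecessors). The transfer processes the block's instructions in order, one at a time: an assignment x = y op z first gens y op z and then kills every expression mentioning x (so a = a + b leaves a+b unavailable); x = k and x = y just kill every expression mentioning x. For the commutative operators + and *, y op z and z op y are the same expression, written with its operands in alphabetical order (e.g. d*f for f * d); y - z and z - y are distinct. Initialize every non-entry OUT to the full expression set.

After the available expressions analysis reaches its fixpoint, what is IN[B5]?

Answer: {b+d}

Trace:
Per-block solution:
  B0:   IN={}   OUT={}
  B1:   IN={}   OUT={b+d}
  B2:   IN={b+d}   OUT={b+d}
  B3:   IN={b+d}   OUT={b+d}
  B4:   IN={b+d}   OUT={b+d}
  B5:   IN={b+d}   OUT={}
  B6:   IN={}   OUT={a+e}
  B7:   IN={a+e}   OUT={b+f, c*c}
  B8:   IN={b+f, c*c}   OUT={a+b, b+f, c*c}

Merge at B5: IN[B5] = OUT[B4] = {b+d}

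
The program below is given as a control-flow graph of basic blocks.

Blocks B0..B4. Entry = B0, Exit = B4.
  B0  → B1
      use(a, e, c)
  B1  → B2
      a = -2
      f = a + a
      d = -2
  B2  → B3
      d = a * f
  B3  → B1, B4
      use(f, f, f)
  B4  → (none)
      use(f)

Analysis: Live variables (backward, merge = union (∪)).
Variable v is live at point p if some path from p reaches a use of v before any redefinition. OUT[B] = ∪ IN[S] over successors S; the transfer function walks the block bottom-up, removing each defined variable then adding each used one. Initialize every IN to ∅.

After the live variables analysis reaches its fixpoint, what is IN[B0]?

Answer: {a, c, e}

Trace:
Per-block solution:
  B0:  IN={a, c, e}  OUT={}
  B1:  IN={}  OUT={a, f}
  B2:  IN={a, f}  OUT={f}
  B3:  IN={f}  OUT={f}
  B4:  IN={f}  OUT={}

Merge at B0: OUT[B0] = IN[B1] = {}
Applying B0's transfer function to that OUT value gives IN[B0] (row B0 above).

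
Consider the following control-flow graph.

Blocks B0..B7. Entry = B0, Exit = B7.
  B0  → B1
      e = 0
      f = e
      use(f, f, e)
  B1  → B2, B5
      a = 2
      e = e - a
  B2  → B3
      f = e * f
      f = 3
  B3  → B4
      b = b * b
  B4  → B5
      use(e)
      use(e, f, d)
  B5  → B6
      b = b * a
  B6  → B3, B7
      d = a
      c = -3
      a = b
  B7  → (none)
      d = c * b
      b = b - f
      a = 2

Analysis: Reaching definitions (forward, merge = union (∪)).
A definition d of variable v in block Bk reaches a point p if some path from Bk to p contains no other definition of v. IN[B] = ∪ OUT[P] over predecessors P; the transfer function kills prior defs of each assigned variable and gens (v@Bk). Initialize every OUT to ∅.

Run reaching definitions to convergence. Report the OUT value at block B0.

Answer: {e@B0, f@B0}

Derivation:
Fixpoint table:
  B0:  IN={}  OUT={e@B0, f@B0}
  B1:  IN={e@B0, f@B0}  OUT={a@B1, e@B1, f@B0}
  B2:  IN={a@B1, e@B1, f@B0}  OUT={a@B1, e@B1, f@B2}
  B3:  IN={a@B1, a@B6, b@B5, c@B6, d@B6, e@B1, f@B0, f@B2}  OUT={a@B1, a@B6, b@B3, c@B6, d@B6, e@B1, f@B0, f@B2}
  B4:  IN={a@B1, a@B6, b@B3, c@B6, d@B6, e@B1, f@B0, f@B2}  OUT={a@B1, a@B6, b@B3, c@B6, d@B6, e@B1, f@B0, f@B2}
  B5:  IN={a@B1, a@B6, b@B3, c@B6, d@B6, e@B1, f@B0, f@B2}  OUT={a@B1, a@B6, b@B5, c@B6, d@B6, e@B1, f@B0, f@B2}
  B6:  IN={a@B1, a@B6, b@B5, c@B6, d@B6, e@B1, f@B0, f@B2}  OUT={a@B6, b@B5, c@B6, d@B6, e@B1, f@B0, f@B2}
  B7:  IN={a@B6, b@B5, c@B6, d@B6, e@B1, f@B0, f@B2}  OUT={a@B7, b@B7, c@B6, d@B7, e@B1, f@B0, f@B2}

B0 is the boundary node: IN[B0] = {}
Applying B0's transfer function to that IN value gives OUT[B0] (row B0 above).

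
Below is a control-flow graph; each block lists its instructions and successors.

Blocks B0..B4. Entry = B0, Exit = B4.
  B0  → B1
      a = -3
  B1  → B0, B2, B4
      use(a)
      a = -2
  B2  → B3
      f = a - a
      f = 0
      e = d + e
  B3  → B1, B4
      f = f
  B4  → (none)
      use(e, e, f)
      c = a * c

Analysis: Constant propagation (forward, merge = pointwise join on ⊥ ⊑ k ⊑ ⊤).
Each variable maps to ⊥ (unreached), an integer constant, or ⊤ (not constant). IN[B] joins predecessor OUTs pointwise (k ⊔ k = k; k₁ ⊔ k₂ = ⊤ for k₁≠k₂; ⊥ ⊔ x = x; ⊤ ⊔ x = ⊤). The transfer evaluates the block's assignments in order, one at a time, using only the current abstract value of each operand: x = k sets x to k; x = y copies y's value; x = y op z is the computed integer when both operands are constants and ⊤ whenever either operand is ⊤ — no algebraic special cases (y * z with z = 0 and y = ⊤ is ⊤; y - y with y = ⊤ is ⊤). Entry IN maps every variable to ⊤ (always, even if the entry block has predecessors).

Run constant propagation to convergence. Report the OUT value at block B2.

Converged values:
  B0:  IN=(all ⊤)  OUT={a:-3; rest ⊤}
  B1:  IN=(all ⊤)  OUT={a:-2; rest ⊤}
  B2:  IN={a:-2; rest ⊤}  OUT={a:-2, f:0; rest ⊤}
  B3:  IN={a:-2, f:0; rest ⊤}  OUT={a:-2, f:0; rest ⊤}
  B4:  IN={a:-2; rest ⊤}  OUT={a:-2; rest ⊤}

Merge at B2: IN[B2] = OUT[B1] = {a: -2, b: ⊤, c: ⊤, d: ⊤, e: ⊤, f: ⊤}
Applying B2's transfer function to that IN value gives OUT[B2] (row B2 above).

Answer: {a: -2, b: ⊤, c: ⊤, d: ⊤, e: ⊤, f: 0}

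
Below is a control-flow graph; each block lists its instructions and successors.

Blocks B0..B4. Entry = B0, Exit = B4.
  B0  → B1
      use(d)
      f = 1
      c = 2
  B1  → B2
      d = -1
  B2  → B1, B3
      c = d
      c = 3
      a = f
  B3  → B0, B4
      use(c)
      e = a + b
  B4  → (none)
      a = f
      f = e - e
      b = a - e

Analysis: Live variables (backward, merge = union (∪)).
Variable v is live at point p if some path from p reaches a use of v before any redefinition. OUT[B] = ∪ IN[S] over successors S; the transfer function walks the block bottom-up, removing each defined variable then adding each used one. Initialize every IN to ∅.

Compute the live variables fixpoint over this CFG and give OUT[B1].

Converged values:
  B0: | IN={b, d} | OUT={b, f}
  B1: | IN={b, f} | OUT={b, d, f}
  B2: | IN={b, d, f} | OUT={a, b, c, d, f}
  B3: | IN={a, b, c, d, f} | OUT={b, d, e, f}
  B4: | IN={e, f} | OUT={}

Merge at B1: OUT[B1] = IN[B2] = {b, d, f}

Answer: {b, d, f}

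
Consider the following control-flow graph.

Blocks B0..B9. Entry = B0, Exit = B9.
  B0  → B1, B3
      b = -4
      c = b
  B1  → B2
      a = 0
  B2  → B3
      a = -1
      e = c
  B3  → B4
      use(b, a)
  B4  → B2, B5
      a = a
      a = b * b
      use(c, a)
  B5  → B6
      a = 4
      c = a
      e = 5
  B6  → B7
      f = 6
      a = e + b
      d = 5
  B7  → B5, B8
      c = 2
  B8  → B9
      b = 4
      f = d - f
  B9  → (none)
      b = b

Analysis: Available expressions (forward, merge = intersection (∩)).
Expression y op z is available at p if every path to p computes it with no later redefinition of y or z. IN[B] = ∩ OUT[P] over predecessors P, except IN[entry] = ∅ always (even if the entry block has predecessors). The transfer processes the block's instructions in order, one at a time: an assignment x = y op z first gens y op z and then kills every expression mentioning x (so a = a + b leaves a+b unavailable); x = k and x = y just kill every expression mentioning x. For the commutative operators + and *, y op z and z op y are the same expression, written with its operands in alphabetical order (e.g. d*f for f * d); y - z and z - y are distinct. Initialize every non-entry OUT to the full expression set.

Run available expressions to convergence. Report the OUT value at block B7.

Converged values:
  B0:  IN={}  OUT={}
  B1:  IN={}  OUT={}
  B2:  IN={}  OUT={}
  B3:  IN={}  OUT={}
  B4:  IN={}  OUT={b*b}
  B5:  IN={b*b}  OUT={b*b}
  B6:  IN={b*b}  OUT={b*b, b+e}
  B7:  IN={b*b, b+e}  OUT={b*b, b+e}
  B8:  IN={b*b, b+e}  OUT={}
  B9:  IN={}  OUT={}

Merge at B7: IN[B7] = OUT[B6] = {b*b, b+e}
Applying B7's transfer function to that IN value gives OUT[B7] (row B7 above).

Answer: {b*b, b+e}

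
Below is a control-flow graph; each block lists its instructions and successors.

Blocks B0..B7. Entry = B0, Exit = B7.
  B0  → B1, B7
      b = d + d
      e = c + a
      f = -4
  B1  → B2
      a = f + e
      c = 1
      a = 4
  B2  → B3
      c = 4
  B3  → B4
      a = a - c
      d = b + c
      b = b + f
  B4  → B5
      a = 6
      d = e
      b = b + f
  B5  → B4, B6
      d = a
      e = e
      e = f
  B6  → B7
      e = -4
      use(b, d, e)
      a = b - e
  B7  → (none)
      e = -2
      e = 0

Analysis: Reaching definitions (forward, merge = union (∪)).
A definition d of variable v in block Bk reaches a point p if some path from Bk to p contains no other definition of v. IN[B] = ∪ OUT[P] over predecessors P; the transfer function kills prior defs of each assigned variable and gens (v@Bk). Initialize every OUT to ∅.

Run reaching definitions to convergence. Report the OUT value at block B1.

Fixpoint table:
  B0: | IN={} | OUT={b@B0, e@B0, f@B0}
  B1: | IN={b@B0, e@B0, f@B0} | OUT={a@B1, b@B0, c@B1, e@B0, f@B0}
  B2: | IN={a@B1, b@B0, c@B1, e@B0, f@B0} | OUT={a@B1, b@B0, c@B2, e@B0, f@B0}
  B3: | IN={a@B1, b@B0, c@B2, e@B0, f@B0} | OUT={a@B3, b@B3, c@B2, d@B3, e@B0, f@B0}
  B4: | IN={a@B3, a@B4, b@B3, b@B4, c@B2, d@B3, d@B5, e@B0, e@B5, f@B0} | OUT={a@B4, b@B4, c@B2, d@B4, e@B0, e@B5, f@B0}
  B5: | IN={a@B4, b@B4, c@B2, d@B4, e@B0, e@B5, f@B0} | OUT={a@B4, b@B4, c@B2, d@B5, e@B5, f@B0}
  B6: | IN={a@B4, b@B4, c@B2, d@B5, e@B5, f@B0} | OUT={a@B6, b@B4, c@B2, d@B5, e@B6, f@B0}
  B7: | IN={a@B6, b@B0, b@B4, c@B2, d@B5, e@B0, e@B6, f@B0} | OUT={a@B6, b@B0, b@B4, c@B2, d@B5, e@B7, f@B0}

Merge at B1: IN[B1] = OUT[B0] = {b@B0, e@B0, f@B0}
Applying B1's transfer function to that IN value gives OUT[B1] (row B1 above).

Answer: {a@B1, b@B0, c@B1, e@B0, f@B0}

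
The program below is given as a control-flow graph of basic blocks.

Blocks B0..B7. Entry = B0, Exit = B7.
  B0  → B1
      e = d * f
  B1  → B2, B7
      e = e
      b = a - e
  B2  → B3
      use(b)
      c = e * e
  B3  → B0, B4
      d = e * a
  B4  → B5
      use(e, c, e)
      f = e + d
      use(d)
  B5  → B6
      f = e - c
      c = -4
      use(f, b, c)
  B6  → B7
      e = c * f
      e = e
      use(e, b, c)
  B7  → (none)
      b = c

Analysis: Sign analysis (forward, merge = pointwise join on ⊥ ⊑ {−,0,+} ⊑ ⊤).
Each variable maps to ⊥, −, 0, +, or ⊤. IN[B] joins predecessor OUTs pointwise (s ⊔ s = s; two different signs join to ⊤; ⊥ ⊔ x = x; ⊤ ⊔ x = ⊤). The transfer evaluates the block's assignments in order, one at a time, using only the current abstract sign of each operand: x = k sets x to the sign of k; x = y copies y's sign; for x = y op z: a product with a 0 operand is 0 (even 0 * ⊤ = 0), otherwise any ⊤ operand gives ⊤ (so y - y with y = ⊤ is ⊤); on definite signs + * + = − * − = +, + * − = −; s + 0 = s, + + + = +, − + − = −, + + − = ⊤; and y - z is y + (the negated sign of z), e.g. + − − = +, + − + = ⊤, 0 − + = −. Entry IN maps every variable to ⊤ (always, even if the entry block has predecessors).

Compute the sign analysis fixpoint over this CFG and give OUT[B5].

Answer: {a: ⊤, b: ⊤, c: -, d: ⊤, e: ⊤, f: ⊤}

Working:
Converged values:
  B0:  IN=(all ⊤)  OUT=(all ⊤)
  B1:  IN=(all ⊤)  OUT=(all ⊤)
  B2:  IN=(all ⊤)  OUT=(all ⊤)
  B3:  IN=(all ⊤)  OUT=(all ⊤)
  B4:  IN=(all ⊤)  OUT=(all ⊤)
  B5:  IN=(all ⊤)  OUT={c:-; rest ⊤}
  B6:  IN={c:-; rest ⊤}  OUT={c:-; rest ⊤}
  B7:  IN=(all ⊤)  OUT=(all ⊤)

Merge at B5: IN[B5] = OUT[B4] = {a: ⊤, b: ⊤, c: ⊤, d: ⊤, e: ⊤, f: ⊤}
Applying B5's transfer function to that IN value gives OUT[B5] (row B5 above).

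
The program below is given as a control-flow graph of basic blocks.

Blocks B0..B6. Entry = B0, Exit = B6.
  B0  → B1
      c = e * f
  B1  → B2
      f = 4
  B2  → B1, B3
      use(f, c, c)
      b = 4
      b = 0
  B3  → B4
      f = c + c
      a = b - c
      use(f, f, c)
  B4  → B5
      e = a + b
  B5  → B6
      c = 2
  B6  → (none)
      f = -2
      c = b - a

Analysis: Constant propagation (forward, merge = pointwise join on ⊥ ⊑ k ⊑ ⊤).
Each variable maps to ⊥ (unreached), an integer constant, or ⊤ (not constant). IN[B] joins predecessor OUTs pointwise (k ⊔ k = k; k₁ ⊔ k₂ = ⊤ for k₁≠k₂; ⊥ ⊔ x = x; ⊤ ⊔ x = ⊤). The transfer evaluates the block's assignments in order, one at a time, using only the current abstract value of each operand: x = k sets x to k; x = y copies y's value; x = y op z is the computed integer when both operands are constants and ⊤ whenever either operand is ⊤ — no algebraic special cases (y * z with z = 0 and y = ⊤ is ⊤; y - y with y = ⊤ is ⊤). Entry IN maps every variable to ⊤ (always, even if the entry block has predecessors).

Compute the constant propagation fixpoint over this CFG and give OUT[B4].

Converged values:
  B0:   IN=(all ⊤)   OUT=(all ⊤)
  B1:   IN=(all ⊤)   OUT={f:4; rest ⊤}
  B2:   IN={f:4; rest ⊤}   OUT={b:0, f:4; rest ⊤}
  B3:   IN={b:0, f:4; rest ⊤}   OUT={b:0; rest ⊤}
  B4:   IN={b:0; rest ⊤}   OUT={b:0; rest ⊤}
  B5:   IN={b:0; rest ⊤}   OUT={b:0, c:2; rest ⊤}
  B6:   IN={b:0, c:2; rest ⊤}   OUT={b:0, f:-2; rest ⊤}

Merge at B4: IN[B4] = OUT[B3] = {a: ⊤, b: 0, c: ⊤, d: ⊤, e: ⊤, f: ⊤}
Applying B4's transfer function to that IN value gives OUT[B4] (row B4 above).

Answer: {a: ⊤, b: 0, c: ⊤, d: ⊤, e: ⊤, f: ⊤}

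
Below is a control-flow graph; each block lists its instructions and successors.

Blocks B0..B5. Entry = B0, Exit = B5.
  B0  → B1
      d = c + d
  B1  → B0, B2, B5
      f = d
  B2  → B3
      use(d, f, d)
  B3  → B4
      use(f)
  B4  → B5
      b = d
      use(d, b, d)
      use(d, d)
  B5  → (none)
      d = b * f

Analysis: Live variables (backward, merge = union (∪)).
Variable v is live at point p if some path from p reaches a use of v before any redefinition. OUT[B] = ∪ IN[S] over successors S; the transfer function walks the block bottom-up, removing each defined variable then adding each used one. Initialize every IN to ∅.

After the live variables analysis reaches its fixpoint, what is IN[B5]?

Per-block solution:
  B0: | IN={b, c, d} | OUT={b, c, d}
  B1: | IN={b, c, d} | OUT={b, c, d, f}
  B2: | IN={d, f} | OUT={d, f}
  B3: | IN={d, f} | OUT={d, f}
  B4: | IN={d, f} | OUT={b, f}
  B5: | IN={b, f} | OUT={}

B5 is the boundary node: OUT[B5] = {}
Applying B5's transfer function to that OUT value gives IN[B5] (row B5 above).

Answer: {b, f}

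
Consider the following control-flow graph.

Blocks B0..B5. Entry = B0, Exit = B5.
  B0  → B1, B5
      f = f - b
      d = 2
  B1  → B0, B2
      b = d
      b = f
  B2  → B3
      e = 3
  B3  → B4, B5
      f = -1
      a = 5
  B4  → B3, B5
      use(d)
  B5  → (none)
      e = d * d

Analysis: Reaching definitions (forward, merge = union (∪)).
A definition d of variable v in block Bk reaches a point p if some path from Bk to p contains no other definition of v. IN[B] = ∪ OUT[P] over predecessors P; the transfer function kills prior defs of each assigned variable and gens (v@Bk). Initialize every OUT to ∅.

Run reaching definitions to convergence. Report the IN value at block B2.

Answer: {b@B1, d@B0, f@B0}

Derivation:
Converged values:
  B0:  IN={b@B1, d@B0, f@B0}  OUT={b@B1, d@B0, f@B0}
  B1:  IN={b@B1, d@B0, f@B0}  OUT={b@B1, d@B0, f@B0}
  B2:  IN={b@B1, d@B0, f@B0}  OUT={b@B1, d@B0, e@B2, f@B0}
  B3:  IN={a@B3, b@B1, d@B0, e@B2, f@B0, f@B3}  OUT={a@B3, b@B1, d@B0, e@B2, f@B3}
  B4:  IN={a@B3, b@B1, d@B0, e@B2, f@B3}  OUT={a@B3, b@B1, d@B0, e@B2, f@B3}
  B5:  IN={a@B3, b@B1, d@B0, e@B2, f@B0, f@B3}  OUT={a@B3, b@B1, d@B0, e@B5, f@B0, f@B3}

Merge at B2: IN[B2] = OUT[B1] = {b@B1, d@B0, f@B0}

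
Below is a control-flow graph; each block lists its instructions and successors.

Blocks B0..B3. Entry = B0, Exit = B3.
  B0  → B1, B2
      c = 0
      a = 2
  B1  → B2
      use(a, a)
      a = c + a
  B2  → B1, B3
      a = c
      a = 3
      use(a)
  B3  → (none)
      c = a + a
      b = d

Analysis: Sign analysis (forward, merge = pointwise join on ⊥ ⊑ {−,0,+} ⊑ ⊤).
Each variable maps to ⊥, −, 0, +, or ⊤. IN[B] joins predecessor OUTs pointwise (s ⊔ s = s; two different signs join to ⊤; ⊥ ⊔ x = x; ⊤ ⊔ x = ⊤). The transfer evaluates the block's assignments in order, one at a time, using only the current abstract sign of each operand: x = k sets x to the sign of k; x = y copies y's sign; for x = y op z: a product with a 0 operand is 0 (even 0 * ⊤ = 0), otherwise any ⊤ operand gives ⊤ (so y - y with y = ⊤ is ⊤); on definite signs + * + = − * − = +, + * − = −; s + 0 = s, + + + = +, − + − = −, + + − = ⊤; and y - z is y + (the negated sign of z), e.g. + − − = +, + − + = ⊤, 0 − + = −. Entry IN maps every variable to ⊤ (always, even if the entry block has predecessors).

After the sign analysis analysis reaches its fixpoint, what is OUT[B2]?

Fixpoint table:
  B0:  IN=(all ⊤)  OUT={a:+, c:0; rest ⊤}
  B1:  IN={a:+, c:0; rest ⊤}  OUT={a:+, c:0; rest ⊤}
  B2:  IN={a:+, c:0; rest ⊤}  OUT={a:+, c:0; rest ⊤}
  B3:  IN={a:+, c:0; rest ⊤}  OUT={a:+, c:+; rest ⊤}

Merge at B2: IN[B2] = OUT[B0] ⊔ OUT[B1] = {a: +, b: ⊤, c: 0, d: ⊤, e: ⊤, f: ⊤}
Applying B2's transfer function to that IN value gives OUT[B2] (row B2 above).

Answer: {a: +, b: ⊤, c: 0, d: ⊤, e: ⊤, f: ⊤}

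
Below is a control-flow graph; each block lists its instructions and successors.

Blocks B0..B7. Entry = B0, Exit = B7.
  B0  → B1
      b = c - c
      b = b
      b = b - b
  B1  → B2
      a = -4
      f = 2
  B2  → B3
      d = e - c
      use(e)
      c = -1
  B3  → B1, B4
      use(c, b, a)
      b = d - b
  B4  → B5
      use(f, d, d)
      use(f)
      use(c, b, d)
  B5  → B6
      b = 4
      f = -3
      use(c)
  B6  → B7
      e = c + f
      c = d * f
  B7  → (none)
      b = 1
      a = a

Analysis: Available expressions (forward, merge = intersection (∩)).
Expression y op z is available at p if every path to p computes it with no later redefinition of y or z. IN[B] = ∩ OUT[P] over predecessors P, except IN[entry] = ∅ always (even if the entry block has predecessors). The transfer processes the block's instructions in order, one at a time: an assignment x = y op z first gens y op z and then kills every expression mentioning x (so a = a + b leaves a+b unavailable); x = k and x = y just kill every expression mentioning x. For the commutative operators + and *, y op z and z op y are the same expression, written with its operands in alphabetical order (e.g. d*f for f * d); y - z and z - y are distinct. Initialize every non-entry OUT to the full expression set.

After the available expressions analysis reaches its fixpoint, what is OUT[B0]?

Answer: {c-c}

Trace:
Converged values:
  B0:  IN={}  OUT={c-c}
  B1:  IN={}  OUT={}
  B2:  IN={}  OUT={}
  B3:  IN={}  OUT={}
  B4:  IN={}  OUT={}
  B5:  IN={}  OUT={}
  B6:  IN={}  OUT={d*f}
  B7:  IN={d*f}  OUT={d*f}

B0 is the boundary node: IN[B0] = {}
Applying B0's transfer function to that IN value gives OUT[B0] (row B0 above).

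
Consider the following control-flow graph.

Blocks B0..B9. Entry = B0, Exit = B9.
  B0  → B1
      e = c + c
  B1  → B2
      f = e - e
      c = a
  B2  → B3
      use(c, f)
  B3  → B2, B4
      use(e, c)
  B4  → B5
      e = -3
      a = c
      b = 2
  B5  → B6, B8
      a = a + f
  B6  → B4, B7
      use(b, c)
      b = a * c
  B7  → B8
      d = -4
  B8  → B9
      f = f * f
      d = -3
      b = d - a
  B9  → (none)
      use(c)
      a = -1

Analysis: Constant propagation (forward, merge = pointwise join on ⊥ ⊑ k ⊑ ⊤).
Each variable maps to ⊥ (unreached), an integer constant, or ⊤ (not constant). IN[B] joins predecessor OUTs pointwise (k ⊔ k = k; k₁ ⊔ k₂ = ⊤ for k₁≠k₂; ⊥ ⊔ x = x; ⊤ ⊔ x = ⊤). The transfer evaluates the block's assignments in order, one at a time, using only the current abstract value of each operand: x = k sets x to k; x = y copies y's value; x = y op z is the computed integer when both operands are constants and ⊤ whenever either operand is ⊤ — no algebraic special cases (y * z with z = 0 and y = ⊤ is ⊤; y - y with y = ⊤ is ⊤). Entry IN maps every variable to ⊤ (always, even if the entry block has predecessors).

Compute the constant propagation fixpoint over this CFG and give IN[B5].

Answer: {a: ⊤, b: 2, c: ⊤, d: ⊤, e: -3, f: ⊤}

Working:
Converged values:
  B0: | IN=(all ⊤) | OUT=(all ⊤)
  B1: | IN=(all ⊤) | OUT=(all ⊤)
  B2: | IN=(all ⊤) | OUT=(all ⊤)
  B3: | IN=(all ⊤) | OUT=(all ⊤)
  B4: | IN=(all ⊤) | OUT={b:2, e:-3; rest ⊤}
  B5: | IN={b:2, e:-3; rest ⊤} | OUT={b:2, e:-3; rest ⊤}
  B6: | IN={b:2, e:-3; rest ⊤} | OUT={e:-3; rest ⊤}
  B7: | IN={e:-3; rest ⊤} | OUT={d:-4, e:-3; rest ⊤}
  B8: | IN={e:-3; rest ⊤} | OUT={d:-3, e:-3; rest ⊤}
  B9: | IN={d:-3, e:-3; rest ⊤} | OUT={a:-1, d:-3, e:-3; rest ⊤}

Merge at B5: IN[B5] = OUT[B4] = {a: ⊤, b: 2, c: ⊤, d: ⊤, e: -3, f: ⊤}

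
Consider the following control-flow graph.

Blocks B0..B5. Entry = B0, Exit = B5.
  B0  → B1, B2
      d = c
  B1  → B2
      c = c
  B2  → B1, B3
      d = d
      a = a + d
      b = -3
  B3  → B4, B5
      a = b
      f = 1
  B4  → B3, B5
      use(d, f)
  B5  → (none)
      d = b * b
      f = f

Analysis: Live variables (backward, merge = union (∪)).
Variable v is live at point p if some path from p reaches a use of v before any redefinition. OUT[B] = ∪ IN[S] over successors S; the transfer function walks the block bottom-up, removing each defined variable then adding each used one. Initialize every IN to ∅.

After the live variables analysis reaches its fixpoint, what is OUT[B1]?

Converged values:
  B0:  IN={a, c}  OUT={a, c, d}
  B1:  IN={a, c, d}  OUT={a, c, d}
  B2:  IN={a, c, d}  OUT={a, b, c, d}
  B3:  IN={b, d}  OUT={b, d, f}
  B4:  IN={b, d, f}  OUT={b, d, f}
  B5:  IN={b, f}  OUT={}

Merge at B1: OUT[B1] = IN[B2] = {a, c, d}

Answer: {a, c, d}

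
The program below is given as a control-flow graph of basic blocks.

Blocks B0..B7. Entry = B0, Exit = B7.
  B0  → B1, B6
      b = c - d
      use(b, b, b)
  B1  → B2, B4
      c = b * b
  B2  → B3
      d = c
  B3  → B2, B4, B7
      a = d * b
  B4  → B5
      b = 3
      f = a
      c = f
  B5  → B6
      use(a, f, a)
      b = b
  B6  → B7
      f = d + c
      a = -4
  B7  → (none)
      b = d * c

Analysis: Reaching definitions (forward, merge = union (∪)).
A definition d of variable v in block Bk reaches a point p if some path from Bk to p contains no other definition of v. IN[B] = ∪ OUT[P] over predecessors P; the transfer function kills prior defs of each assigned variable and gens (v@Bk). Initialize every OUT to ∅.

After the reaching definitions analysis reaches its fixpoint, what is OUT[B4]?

Answer: {a@B3, b@B4, c@B4, d@B2, f@B4}

Working:
Fixpoint table:
  B0:  IN={}  OUT={b@B0}
  B1:  IN={b@B0}  OUT={b@B0, c@B1}
  B2:  IN={a@B3, b@B0, c@B1, d@B2}  OUT={a@B3, b@B0, c@B1, d@B2}
  B3:  IN={a@B3, b@B0, c@B1, d@B2}  OUT={a@B3, b@B0, c@B1, d@B2}
  B4:  IN={a@B3, b@B0, c@B1, d@B2}  OUT={a@B3, b@B4, c@B4, d@B2, f@B4}
  B5:  IN={a@B3, b@B4, c@B4, d@B2, f@B4}  OUT={a@B3, b@B5, c@B4, d@B2, f@B4}
  B6:  IN={a@B3, b@B0, b@B5, c@B4, d@B2, f@B4}  OUT={a@B6, b@B0, b@B5, c@B4, d@B2, f@B6}
  B7:  IN={a@B3, a@B6, b@B0, b@B5, c@B1, c@B4, d@B2, f@B6}  OUT={a@B3, a@B6, b@B7, c@B1, c@B4, d@B2, f@B6}

Merge at B4: IN[B4] = OUT[B1] ⊔ OUT[B3] = {a@B3, b@B0, c@B1, d@B2}
Applying B4's transfer function to that IN value gives OUT[B4] (row B4 above).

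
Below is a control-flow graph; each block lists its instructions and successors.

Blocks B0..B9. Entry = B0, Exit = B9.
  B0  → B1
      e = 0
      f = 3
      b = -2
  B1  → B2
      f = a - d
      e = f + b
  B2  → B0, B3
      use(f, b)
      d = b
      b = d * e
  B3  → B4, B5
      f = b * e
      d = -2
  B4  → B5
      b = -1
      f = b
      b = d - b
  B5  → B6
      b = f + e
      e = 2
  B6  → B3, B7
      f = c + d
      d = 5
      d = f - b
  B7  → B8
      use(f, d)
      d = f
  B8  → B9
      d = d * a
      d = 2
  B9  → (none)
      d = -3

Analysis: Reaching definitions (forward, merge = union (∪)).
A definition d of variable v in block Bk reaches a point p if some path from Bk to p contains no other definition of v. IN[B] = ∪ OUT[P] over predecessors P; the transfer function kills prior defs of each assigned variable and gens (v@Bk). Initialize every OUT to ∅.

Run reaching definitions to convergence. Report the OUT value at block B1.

Answer: {b@B0, d@B2, e@B1, f@B1}

Derivation:
Converged values:
  B0: | IN={b@B2, d@B2, e@B1, f@B1} | OUT={b@B0, d@B2, e@B0, f@B0}
  B1: | IN={b@B0, d@B2, e@B0, f@B0} | OUT={b@B0, d@B2, e@B1, f@B1}
  B2: | IN={b@B0, d@B2, e@B1, f@B1} | OUT={b@B2, d@B2, e@B1, f@B1}
  B3: | IN={b@B2, b@B5, d@B2, d@B6, e@B1, e@B5, f@B1, f@B6} | OUT={b@B2, b@B5, d@B3, e@B1, e@B5, f@B3}
  B4: | IN={b@B2, b@B5, d@B3, e@B1, e@B5, f@B3} | OUT={b@B4, d@B3, e@B1, e@B5, f@B4}
  B5: | IN={b@B2, b@B4, b@B5, d@B3, e@B1, e@B5, f@B3, f@B4} | OUT={b@B5, d@B3, e@B5, f@B3, f@B4}
  B6: | IN={b@B5, d@B3, e@B5, f@B3, f@B4} | OUT={b@B5, d@B6, e@B5, f@B6}
  B7: | IN={b@B5, d@B6, e@B5, f@B6} | OUT={b@B5, d@B7, e@B5, f@B6}
  B8: | IN={b@B5, d@B7, e@B5, f@B6} | OUT={b@B5, d@B8, e@B5, f@B6}
  B9: | IN={b@B5, d@B8, e@B5, f@B6} | OUT={b@B5, d@B9, e@B5, f@B6}

Merge at B1: IN[B1] = OUT[B0] = {b@B0, d@B2, e@B0, f@B0}
Applying B1's transfer function to that IN value gives OUT[B1] (row B1 above).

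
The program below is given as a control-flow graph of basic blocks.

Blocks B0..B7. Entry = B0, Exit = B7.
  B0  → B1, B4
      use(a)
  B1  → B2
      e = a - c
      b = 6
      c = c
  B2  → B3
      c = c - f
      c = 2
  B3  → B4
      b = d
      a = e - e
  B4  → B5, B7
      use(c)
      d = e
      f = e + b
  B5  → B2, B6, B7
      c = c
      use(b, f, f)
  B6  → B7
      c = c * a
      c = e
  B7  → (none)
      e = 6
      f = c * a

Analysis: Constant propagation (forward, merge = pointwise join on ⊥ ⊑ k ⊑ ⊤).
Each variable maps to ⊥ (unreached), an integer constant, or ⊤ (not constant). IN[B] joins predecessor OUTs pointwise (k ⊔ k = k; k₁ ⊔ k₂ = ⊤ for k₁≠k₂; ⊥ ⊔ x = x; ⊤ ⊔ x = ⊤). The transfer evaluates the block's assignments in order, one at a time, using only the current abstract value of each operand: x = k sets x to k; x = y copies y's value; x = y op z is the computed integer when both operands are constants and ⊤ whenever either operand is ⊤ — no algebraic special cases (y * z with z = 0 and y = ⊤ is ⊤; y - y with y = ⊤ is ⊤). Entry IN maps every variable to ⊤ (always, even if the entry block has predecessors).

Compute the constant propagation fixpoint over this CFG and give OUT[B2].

Per-block solution:
  B0:   IN=(all ⊤)   OUT=(all ⊤)
  B1:   IN=(all ⊤)   OUT={b:6; rest ⊤}
  B2:   IN=(all ⊤)   OUT={c:2; rest ⊤}
  B3:   IN={c:2; rest ⊤}   OUT={c:2; rest ⊤}
  B4:   IN=(all ⊤)   OUT=(all ⊤)
  B5:   IN=(all ⊤)   OUT=(all ⊤)
  B6:   IN=(all ⊤)   OUT=(all ⊤)
  B7:   IN=(all ⊤)   OUT={e:6; rest ⊤}

Merge at B2: IN[B2] = OUT[B1] ⊔ OUT[B5] = {a: ⊤, b: ⊤, c: ⊤, d: ⊤, e: ⊤, f: ⊤}
Applying B2's transfer function to that IN value gives OUT[B2] (row B2 above).

Answer: {a: ⊤, b: ⊤, c: 2, d: ⊤, e: ⊤, f: ⊤}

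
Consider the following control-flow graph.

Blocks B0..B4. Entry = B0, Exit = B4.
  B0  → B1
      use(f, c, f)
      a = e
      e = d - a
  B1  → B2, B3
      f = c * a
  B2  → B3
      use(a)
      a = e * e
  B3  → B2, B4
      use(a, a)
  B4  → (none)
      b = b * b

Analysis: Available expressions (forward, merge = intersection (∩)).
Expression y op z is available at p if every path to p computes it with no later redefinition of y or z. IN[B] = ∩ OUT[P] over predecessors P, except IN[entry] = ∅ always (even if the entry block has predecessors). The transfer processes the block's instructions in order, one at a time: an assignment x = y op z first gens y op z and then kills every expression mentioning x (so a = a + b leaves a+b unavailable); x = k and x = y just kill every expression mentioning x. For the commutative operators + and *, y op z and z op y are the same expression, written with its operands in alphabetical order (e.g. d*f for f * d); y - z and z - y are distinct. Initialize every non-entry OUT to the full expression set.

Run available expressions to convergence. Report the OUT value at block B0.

Fixpoint table:
  B0:  IN={}  OUT={d-a}
  B1:  IN={d-a}  OUT={a*c, d-a}
  B2:  IN={}  OUT={e*e}
  B3:  IN={}  OUT={}
  B4:  IN={}  OUT={}

B0 is the boundary node: IN[B0] = {}
Applying B0's transfer function to that IN value gives OUT[B0] (row B0 above).

Answer: {d-a}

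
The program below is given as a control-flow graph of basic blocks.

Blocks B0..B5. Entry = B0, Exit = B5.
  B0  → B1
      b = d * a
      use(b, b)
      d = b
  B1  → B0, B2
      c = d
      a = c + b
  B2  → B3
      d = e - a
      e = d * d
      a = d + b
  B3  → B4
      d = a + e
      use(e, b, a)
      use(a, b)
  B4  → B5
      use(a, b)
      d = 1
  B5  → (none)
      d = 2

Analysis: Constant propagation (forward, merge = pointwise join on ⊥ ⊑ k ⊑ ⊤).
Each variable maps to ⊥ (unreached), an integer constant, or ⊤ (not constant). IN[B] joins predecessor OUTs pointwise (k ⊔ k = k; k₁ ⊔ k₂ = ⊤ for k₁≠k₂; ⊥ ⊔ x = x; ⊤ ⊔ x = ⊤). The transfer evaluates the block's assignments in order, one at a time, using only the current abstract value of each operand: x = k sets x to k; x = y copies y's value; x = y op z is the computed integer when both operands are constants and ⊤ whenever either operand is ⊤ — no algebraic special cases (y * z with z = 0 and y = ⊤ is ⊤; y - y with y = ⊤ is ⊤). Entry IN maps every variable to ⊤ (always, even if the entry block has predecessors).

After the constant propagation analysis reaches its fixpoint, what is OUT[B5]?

Answer: {a: ⊤, b: ⊤, c: ⊤, d: 2, e: ⊤, f: ⊤}

Working:
Converged values:
  B0:   IN=(all ⊤)   OUT=(all ⊤)
  B1:   IN=(all ⊤)   OUT=(all ⊤)
  B2:   IN=(all ⊤)   OUT=(all ⊤)
  B3:   IN=(all ⊤)   OUT=(all ⊤)
  B4:   IN=(all ⊤)   OUT={d:1; rest ⊤}
  B5:   IN={d:1; rest ⊤}   OUT={d:2; rest ⊤}

Merge at B5: IN[B5] = OUT[B4] = {a: ⊤, b: ⊤, c: ⊤, d: 1, e: ⊤, f: ⊤}
Applying B5's transfer function to that IN value gives OUT[B5] (row B5 above).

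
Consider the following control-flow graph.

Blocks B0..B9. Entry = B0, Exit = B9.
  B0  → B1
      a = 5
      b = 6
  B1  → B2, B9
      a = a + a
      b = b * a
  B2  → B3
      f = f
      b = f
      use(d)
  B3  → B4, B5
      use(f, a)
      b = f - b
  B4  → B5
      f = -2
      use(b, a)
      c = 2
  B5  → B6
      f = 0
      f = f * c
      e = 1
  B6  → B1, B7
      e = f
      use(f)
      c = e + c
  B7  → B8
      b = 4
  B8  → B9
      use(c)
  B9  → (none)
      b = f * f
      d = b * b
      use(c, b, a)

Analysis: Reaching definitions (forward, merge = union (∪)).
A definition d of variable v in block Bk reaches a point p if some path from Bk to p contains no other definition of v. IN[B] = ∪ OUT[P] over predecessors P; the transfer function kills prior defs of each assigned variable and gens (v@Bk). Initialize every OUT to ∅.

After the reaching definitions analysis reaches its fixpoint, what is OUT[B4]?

Fixpoint table:
  B0: | IN={} | OUT={a@B0, b@B0}
  B1: | IN={a@B0, a@B1, b@B0, b@B3, c@B6, e@B6, f@B5} | OUT={a@B1, b@B1, c@B6, e@B6, f@B5}
  B2: | IN={a@B1, b@B1, c@B6, e@B6, f@B5} | OUT={a@B1, b@B2, c@B6, e@B6, f@B2}
  B3: | IN={a@B1, b@B2, c@B6, e@B6, f@B2} | OUT={a@B1, b@B3, c@B6, e@B6, f@B2}
  B4: | IN={a@B1, b@B3, c@B6, e@B6, f@B2} | OUT={a@B1, b@B3, c@B4, e@B6, f@B4}
  B5: | IN={a@B1, b@B3, c@B4, c@B6, e@B6, f@B2, f@B4} | OUT={a@B1, b@B3, c@B4, c@B6, e@B5, f@B5}
  B6: | IN={a@B1, b@B3, c@B4, c@B6, e@B5, f@B5} | OUT={a@B1, b@B3, c@B6, e@B6, f@B5}
  B7: | IN={a@B1, b@B3, c@B6, e@B6, f@B5} | OUT={a@B1, b@B7, c@B6, e@B6, f@B5}
  B8: | IN={a@B1, b@B7, c@B6, e@B6, f@B5} | OUT={a@B1, b@B7, c@B6, e@B6, f@B5}
  B9: | IN={a@B1, b@B1, b@B7, c@B6, e@B6, f@B5} | OUT={a@B1, b@B9, c@B6, d@B9, e@B6, f@B5}

Merge at B4: IN[B4] = OUT[B3] = {a@B1, b@B3, c@B6, e@B6, f@B2}
Applying B4's transfer function to that IN value gives OUT[B4] (row B4 above).

Answer: {a@B1, b@B3, c@B4, e@B6, f@B4}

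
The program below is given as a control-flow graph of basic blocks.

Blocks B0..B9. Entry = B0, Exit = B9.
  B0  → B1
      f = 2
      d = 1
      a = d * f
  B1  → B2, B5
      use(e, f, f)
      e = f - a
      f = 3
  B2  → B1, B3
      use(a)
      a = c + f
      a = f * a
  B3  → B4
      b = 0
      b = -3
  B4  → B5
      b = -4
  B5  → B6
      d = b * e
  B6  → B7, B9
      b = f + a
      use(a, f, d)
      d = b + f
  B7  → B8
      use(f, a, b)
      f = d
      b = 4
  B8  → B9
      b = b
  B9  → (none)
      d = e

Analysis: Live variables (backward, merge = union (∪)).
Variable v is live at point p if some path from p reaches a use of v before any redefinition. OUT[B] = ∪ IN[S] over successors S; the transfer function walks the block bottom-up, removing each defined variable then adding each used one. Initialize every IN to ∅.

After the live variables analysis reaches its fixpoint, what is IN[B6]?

Fixpoint table:
  B0: | IN={b, c, e} | OUT={a, b, c, e, f}
  B1: | IN={a, b, c, e, f} | OUT={a, b, c, e, f}
  B2: | IN={a, b, c, e, f} | OUT={a, b, c, e, f}
  B3: | IN={a, e, f} | OUT={a, e, f}
  B4: | IN={a, e, f} | OUT={a, b, e, f}
  B5: | IN={a, b, e, f} | OUT={a, d, e, f}
  B6: | IN={a, d, e, f} | OUT={a, b, d, e, f}
  B7: | IN={a, b, d, e, f} | OUT={b, e}
  B8: | IN={b, e} | OUT={e}
  B9: | IN={e} | OUT={}

Merge at B6: OUT[B6] = IN[B7] ⊔ IN[B9] = {a, b, d, e, f}
Applying B6's transfer function to that OUT value gives IN[B6] (row B6 above).

Answer: {a, d, e, f}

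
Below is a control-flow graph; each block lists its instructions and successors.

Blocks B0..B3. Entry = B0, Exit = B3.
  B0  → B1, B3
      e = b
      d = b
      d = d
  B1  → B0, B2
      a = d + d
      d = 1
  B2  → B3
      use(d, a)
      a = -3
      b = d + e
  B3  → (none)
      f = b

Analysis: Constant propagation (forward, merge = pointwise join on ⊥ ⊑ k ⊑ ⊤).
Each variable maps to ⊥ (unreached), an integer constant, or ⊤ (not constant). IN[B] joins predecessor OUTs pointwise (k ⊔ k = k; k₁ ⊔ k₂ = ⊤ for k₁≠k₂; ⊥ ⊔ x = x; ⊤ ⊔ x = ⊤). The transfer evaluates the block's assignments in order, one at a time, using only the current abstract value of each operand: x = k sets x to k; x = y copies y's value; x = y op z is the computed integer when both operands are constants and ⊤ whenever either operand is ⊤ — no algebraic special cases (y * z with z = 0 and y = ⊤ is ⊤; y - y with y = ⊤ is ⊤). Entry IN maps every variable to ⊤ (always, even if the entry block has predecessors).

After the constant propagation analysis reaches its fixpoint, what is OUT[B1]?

Answer: {a: ⊤, b: ⊤, c: ⊤, d: 1, e: ⊤, f: ⊤}

Working:
Fixpoint table:
  B0: | IN=(all ⊤) | OUT=(all ⊤)
  B1: | IN=(all ⊤) | OUT={d:1; rest ⊤}
  B2: | IN={d:1; rest ⊤} | OUT={a:-3, d:1; rest ⊤}
  B3: | IN=(all ⊤) | OUT=(all ⊤)

Merge at B1: IN[B1] = OUT[B0] = {a: ⊤, b: ⊤, c: ⊤, d: ⊤, e: ⊤, f: ⊤}
Applying B1's transfer function to that IN value gives OUT[B1] (row B1 above).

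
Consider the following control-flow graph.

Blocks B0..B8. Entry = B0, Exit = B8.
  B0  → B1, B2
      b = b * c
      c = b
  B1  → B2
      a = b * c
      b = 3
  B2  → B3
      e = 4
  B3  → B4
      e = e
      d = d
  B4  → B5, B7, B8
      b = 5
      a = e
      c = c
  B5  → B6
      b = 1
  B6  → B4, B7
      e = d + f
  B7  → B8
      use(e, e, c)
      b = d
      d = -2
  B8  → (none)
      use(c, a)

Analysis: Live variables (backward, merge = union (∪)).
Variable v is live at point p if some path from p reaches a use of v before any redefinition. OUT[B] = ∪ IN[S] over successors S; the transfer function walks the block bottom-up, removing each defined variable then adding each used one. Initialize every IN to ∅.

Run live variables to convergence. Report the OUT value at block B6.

Answer: {a, c, d, e, f}

Working:
Per-block solution:
  B0:   IN={b, c, d, f}   OUT={b, c, d, f}
  B1:   IN={b, c, d, f}   OUT={c, d, f}
  B2:   IN={c, d, f}   OUT={c, d, e, f}
  B3:   IN={c, d, e, f}   OUT={c, d, e, f}
  B4:   IN={c, d, e, f}   OUT={a, c, d, e, f}
  B5:   IN={a, c, d, f}   OUT={a, c, d, f}
  B6:   IN={a, c, d, f}   OUT={a, c, d, e, f}
  B7:   IN={a, c, d, e}   OUT={a, c}
  B8:   IN={a, c}   OUT={}

Merge at B6: OUT[B6] = IN[B4] ⊔ IN[B7] = {a, c, d, e, f}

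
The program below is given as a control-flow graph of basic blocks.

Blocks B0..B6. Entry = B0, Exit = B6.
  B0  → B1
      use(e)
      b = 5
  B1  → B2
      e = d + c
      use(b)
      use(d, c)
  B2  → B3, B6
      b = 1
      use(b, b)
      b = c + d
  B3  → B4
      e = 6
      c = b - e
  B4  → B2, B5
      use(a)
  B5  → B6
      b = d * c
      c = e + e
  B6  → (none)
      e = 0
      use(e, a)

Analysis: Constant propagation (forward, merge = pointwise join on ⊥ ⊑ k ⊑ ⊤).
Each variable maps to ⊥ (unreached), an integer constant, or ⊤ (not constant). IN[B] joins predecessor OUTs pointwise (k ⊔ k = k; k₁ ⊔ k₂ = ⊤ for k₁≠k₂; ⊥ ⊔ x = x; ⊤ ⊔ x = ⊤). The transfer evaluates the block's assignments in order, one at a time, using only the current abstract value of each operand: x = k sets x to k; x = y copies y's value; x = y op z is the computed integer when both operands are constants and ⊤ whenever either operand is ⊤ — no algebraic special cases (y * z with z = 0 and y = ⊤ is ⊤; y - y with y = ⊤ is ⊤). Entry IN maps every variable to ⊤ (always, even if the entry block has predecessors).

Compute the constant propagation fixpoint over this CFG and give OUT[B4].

Answer: {a: ⊤, b: ⊤, c: ⊤, d: ⊤, e: 6, f: ⊤}

Derivation:
Per-block solution:
  B0:   IN=(all ⊤)   OUT={b:5; rest ⊤}
  B1:   IN={b:5; rest ⊤}   OUT={b:5; rest ⊤}
  B2:   IN=(all ⊤)   OUT=(all ⊤)
  B3:   IN=(all ⊤)   OUT={e:6; rest ⊤}
  B4:   IN={e:6; rest ⊤}   OUT={e:6; rest ⊤}
  B5:   IN={e:6; rest ⊤}   OUT={c:12, e:6; rest ⊤}
  B6:   IN=(all ⊤)   OUT={e:0; rest ⊤}

Merge at B4: IN[B4] = OUT[B3] = {a: ⊤, b: ⊤, c: ⊤, d: ⊤, e: 6, f: ⊤}
Applying B4's transfer function to that IN value gives OUT[B4] (row B4 above).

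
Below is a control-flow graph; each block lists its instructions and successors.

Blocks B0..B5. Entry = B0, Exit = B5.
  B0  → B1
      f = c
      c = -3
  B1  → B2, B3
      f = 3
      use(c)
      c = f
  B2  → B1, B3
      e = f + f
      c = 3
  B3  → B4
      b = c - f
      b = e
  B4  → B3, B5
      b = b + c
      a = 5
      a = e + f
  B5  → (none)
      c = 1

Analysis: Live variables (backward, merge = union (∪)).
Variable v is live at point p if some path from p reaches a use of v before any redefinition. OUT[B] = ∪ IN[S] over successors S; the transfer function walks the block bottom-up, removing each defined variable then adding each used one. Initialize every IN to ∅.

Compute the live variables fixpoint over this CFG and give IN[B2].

Per-block solution:
  B0:  IN={c, e}  OUT={c, e}
  B1:  IN={c, e}  OUT={c, e, f}
  B2:  IN={f}  OUT={c, e, f}
  B3:  IN={c, e, f}  OUT={b, c, e, f}
  B4:  IN={b, c, e, f}  OUT={c, e, f}
  B5:  IN={}  OUT={}

Merge at B2: OUT[B2] = IN[B1] ⊔ IN[B3] = {c, e, f}
Applying B2's transfer function to that OUT value gives IN[B2] (row B2 above).

Answer: {f}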